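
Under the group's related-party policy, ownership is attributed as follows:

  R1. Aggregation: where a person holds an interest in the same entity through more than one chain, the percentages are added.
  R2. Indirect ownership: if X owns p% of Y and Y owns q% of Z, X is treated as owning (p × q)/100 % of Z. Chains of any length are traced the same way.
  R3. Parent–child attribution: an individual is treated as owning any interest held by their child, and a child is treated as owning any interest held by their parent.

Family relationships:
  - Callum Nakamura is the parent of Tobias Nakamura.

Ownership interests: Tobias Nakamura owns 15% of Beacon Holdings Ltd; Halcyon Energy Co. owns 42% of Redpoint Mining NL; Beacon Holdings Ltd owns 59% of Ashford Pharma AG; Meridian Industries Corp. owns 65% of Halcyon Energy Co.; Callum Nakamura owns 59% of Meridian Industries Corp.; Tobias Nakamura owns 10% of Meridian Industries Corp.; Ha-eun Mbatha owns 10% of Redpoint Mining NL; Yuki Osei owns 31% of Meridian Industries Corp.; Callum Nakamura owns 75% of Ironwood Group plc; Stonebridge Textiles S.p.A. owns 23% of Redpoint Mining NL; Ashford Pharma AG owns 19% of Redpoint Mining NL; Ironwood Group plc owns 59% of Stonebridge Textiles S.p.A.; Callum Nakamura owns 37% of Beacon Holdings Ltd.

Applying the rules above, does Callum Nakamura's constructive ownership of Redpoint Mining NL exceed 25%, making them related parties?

By parent–child attribution (R3), Callum Nakamura is treated as also owning Tobias Nakamura's interest in Meridian Industries Corp, giving 59% + 10% = 69%.
By parent–child attribution (R3), Callum Nakamura is treated as also owning Tobias Nakamura's interest in Beacon Holdings Ltd, giving 37% + 15% = 52%.
Chain via Meridian Industries Corp. → Halcyon Energy Co. (R2): 69% × 65% × 42% = 18.837% of Redpoint Mining NL.
Chain via Ironwood Group plc → Stonebridge Textiles S.p.A. (R2): 75% × 59% × 23% = 10.1775% of Redpoint Mining NL.
Chain via Beacon Holdings Ltd → Ashford Pharma AG (R2): 52% × 59% × 19% = 5.8292% of Redpoint Mining NL.
Aggregating (R1): 18.837% + 10.1775% + 5.8292% = 34.8437%.
34.8437% exceeds the 25% threshold, so Callum is a related party to Redpoint Mining NL.

Yes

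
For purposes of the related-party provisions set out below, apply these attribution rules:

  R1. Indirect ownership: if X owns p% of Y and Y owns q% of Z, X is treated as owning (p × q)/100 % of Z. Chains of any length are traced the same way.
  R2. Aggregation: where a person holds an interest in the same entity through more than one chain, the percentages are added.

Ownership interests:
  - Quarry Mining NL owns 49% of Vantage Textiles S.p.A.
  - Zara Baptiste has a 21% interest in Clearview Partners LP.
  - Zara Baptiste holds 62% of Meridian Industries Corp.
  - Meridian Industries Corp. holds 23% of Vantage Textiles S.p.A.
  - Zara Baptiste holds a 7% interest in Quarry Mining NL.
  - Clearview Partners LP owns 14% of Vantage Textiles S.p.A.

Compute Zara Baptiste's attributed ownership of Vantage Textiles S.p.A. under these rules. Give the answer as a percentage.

20.63%

Chain via Clearview Partners LP (R1): 21% × 14% = 2.94% of Vantage Textiles S.p.A.
Chain via Meridian Industries Corp. (R1): 62% × 23% = 14.26% of Vantage Textiles S.p.A.
Chain via Quarry Mining NL (R1): 7% × 49% = 3.43% of Vantage Textiles S.p.A.
Aggregating (R2): 2.94% + 14.26% + 3.43% = 20.63%.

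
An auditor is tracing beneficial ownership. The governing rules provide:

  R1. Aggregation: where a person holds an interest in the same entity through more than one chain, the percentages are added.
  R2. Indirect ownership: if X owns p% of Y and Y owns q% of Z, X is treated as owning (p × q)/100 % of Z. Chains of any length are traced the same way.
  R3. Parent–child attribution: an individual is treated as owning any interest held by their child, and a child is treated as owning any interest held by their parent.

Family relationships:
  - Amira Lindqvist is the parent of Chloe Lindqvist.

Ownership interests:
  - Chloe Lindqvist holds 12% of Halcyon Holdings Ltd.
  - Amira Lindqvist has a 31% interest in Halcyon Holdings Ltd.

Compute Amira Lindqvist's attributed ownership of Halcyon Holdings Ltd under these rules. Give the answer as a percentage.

By parent–child attribution (R3), Amira Lindqvist is treated as also owning Chloe Lindqvist's interest in Halcyon Holdings Ltd, giving 31% + 12% = 43%.
Direct interest in Halcyon Holdings Ltd: 43%.

43%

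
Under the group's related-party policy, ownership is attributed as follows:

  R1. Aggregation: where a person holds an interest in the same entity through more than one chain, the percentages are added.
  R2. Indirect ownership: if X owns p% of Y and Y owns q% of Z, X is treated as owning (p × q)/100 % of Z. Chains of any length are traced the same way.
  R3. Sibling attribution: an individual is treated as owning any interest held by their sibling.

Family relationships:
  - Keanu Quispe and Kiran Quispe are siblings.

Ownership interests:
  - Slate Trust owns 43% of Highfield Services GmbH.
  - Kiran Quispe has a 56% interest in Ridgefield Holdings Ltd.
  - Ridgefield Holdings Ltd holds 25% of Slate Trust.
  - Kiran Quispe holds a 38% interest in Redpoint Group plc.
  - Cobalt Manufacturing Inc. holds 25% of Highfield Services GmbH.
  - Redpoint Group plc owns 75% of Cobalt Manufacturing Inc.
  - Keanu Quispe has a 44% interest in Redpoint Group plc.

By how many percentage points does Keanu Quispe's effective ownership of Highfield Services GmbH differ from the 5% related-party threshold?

By sibling attribution (R3), Keanu Quispe is treated as also owning Kiran Quispe's interest in Redpoint Group plc, giving 44% + 38% = 82%.
By sibling attribution (R3), Keanu Quispe is treated as owning Kiran Quispe's 56% interest in Ridgefield Holdings Ltd.
Chain via Redpoint Group plc → Cobalt Manufacturing Inc. (R2): 82% × 75% × 25% = 15.375% of Highfield Services GmbH.
Chain via Ridgefield Holdings Ltd → Slate Trust (R2): 56% × 25% × 43% = 6.02% of Highfield Services GmbH.
Aggregating (R1): 15.375% + 6.02% = 21.395%.
21.395% exceeds the 5% threshold by 16.395 percentage points.

16.395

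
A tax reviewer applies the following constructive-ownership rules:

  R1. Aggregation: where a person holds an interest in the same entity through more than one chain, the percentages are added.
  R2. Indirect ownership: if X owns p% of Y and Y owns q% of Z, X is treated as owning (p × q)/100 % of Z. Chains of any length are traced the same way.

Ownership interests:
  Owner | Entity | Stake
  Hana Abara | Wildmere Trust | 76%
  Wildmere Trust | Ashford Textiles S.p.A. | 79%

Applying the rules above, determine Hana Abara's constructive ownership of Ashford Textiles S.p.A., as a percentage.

60.04%

Chain via Wildmere Trust (R2): 76% × 79% = 60.04% of Ashford Textiles S.p.A.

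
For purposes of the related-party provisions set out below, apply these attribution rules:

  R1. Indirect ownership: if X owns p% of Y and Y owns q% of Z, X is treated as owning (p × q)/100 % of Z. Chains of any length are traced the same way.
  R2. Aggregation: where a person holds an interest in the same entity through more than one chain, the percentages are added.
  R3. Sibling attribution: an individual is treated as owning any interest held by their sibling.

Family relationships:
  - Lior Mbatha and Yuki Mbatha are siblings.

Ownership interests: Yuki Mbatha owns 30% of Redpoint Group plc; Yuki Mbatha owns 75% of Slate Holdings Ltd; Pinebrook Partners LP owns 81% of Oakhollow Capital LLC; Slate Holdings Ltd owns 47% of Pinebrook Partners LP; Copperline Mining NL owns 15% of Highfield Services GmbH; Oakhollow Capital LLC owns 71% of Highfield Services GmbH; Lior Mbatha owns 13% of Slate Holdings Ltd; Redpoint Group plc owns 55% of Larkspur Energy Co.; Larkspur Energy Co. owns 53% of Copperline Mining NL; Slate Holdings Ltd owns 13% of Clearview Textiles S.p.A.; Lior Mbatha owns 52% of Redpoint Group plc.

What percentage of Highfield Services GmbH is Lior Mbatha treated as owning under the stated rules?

By sibling attribution (R3), Lior Mbatha is treated as also owning Yuki Mbatha's interest in Redpoint Group plc, giving 52% + 30% = 82%.
By sibling attribution (R3), Lior Mbatha is treated as also owning Yuki Mbatha's interest in Slate Holdings Ltd, giving 13% + 75% = 88%.
Chain via Redpoint Group plc → Larkspur Energy Co. → Copperline Mining NL (R1): 82% × 55% × 53% × 15% = 3.58545% of Highfield Services GmbH.
Chain via Slate Holdings Ltd → Pinebrook Partners LP → Oakhollow Capital LLC (R1): 88% × 47% × 81% × 71% = 23.786136% of Highfield Services GmbH.
Aggregating (R2): 3.58545% + 23.786136% = 27.371586%.

27.371586%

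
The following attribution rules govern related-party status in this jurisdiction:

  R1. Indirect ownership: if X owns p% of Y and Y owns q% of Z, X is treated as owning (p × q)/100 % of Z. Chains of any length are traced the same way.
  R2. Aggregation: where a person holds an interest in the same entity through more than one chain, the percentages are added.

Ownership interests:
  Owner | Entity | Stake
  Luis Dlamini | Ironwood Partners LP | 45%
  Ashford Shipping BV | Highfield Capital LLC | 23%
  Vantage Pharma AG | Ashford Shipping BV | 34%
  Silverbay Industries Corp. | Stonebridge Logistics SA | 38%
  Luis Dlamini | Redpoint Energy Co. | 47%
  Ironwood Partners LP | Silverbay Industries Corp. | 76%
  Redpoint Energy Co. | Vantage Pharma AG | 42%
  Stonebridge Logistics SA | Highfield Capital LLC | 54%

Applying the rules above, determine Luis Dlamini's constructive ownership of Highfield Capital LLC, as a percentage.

Chain via Redpoint Energy Co. → Vantage Pharma AG → Ashford Shipping BV (R1): 47% × 42% × 34% × 23% = 1.543668% of Highfield Capital LLC.
Chain via Ironwood Partners LP → Silverbay Industries Corp. → Stonebridge Logistics SA (R1): 45% × 76% × 38% × 54% = 7.01784% of Highfield Capital LLC.
Aggregating (R2): 1.543668% + 7.01784% = 8.561508%.

8.561508%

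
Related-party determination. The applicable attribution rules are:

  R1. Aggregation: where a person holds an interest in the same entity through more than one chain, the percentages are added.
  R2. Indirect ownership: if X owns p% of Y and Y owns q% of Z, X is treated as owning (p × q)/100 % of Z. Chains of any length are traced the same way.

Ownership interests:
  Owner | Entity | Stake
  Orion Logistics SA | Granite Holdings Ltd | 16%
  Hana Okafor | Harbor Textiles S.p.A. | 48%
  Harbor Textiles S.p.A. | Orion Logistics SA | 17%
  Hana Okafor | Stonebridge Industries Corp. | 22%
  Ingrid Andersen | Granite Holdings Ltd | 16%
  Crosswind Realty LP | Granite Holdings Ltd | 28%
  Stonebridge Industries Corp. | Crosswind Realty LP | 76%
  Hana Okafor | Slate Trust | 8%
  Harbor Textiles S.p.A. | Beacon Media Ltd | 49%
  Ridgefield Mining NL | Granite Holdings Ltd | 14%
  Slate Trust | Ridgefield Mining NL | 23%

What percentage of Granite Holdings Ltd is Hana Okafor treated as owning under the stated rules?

Chain via Harbor Textiles S.p.A. → Orion Logistics SA (R2): 48% × 17% × 16% = 1.3056% of Granite Holdings Ltd.
Chain via Slate Trust → Ridgefield Mining NL (R2): 8% × 23% × 14% = 0.2576% of Granite Holdings Ltd.
Chain via Stonebridge Industries Corp. → Crosswind Realty LP (R2): 22% × 76% × 28% = 4.6816% of Granite Holdings Ltd.
Aggregating (R1): 1.3056% + 0.2576% + 4.6816% = 6.2448%.

6.2448%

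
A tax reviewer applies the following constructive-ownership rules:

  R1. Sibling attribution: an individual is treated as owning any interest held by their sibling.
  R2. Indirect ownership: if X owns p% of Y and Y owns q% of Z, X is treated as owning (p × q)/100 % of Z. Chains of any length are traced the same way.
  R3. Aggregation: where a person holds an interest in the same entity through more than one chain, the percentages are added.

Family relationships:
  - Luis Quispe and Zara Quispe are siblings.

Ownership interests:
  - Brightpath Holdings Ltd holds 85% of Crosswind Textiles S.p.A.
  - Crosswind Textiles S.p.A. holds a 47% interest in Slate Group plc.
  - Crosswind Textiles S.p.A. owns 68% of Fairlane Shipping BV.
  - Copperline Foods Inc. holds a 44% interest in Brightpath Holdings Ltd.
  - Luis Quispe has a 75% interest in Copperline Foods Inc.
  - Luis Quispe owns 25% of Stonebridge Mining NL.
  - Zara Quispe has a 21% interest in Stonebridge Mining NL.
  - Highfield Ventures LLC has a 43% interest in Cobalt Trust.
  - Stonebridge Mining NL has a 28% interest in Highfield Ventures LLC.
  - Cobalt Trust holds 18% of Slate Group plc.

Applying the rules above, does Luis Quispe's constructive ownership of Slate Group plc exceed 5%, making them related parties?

By sibling attribution (R1), Luis Quispe is treated as also owning Zara Quispe's interest in Stonebridge Mining NL, giving 25% + 21% = 46%.
Chain via Stonebridge Mining NL → Highfield Ventures LLC → Cobalt Trust (R2): 46% × 28% × 43% × 18% = 0.996912% of Slate Group plc.
Chain via Copperline Foods Inc. → Brightpath Holdings Ltd → Crosswind Textiles S.p.A. (R2): 75% × 44% × 85% × 47% = 13.1835% of Slate Group plc.
Aggregating (R3): 0.996912% + 13.1835% = 14.180412%.
14.180412% exceeds the 5% threshold, so Luis is a related party to Slate Group plc.

Yes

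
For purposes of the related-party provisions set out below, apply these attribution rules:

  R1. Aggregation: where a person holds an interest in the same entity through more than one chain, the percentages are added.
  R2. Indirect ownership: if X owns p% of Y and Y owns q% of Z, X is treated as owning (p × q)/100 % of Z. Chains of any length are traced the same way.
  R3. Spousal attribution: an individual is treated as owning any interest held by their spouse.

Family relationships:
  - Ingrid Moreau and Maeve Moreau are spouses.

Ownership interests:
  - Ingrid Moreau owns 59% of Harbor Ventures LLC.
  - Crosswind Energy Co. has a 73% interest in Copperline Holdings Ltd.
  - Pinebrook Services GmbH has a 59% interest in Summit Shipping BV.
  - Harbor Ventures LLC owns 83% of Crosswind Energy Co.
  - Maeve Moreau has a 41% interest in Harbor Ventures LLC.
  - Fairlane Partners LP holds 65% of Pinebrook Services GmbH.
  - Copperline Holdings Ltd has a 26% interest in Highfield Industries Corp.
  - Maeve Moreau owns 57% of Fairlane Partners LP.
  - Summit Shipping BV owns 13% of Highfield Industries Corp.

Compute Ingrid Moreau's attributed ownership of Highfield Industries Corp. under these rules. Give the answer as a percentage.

18.595135%

By spousal attribution (R3), Ingrid Moreau is treated as also owning Maeve Moreau's interest in Harbor Ventures LLC, giving 59% + 41% = 100%.
By spousal attribution (R3), Ingrid Moreau is treated as owning Maeve Moreau's 57% interest in Fairlane Partners LP.
Chain via Harbor Ventures LLC → Crosswind Energy Co. → Copperline Holdings Ltd (R2): 100% × 83% × 73% × 26% = 15.7534% of Highfield Industries Corp.
Chain via Fairlane Partners LP → Pinebrook Services GmbH → Summit Shipping BV (R2): 57% × 65% × 59% × 13% = 2.841735% of Highfield Industries Corp.
Aggregating (R1): 15.7534% + 2.841735% = 18.595135%.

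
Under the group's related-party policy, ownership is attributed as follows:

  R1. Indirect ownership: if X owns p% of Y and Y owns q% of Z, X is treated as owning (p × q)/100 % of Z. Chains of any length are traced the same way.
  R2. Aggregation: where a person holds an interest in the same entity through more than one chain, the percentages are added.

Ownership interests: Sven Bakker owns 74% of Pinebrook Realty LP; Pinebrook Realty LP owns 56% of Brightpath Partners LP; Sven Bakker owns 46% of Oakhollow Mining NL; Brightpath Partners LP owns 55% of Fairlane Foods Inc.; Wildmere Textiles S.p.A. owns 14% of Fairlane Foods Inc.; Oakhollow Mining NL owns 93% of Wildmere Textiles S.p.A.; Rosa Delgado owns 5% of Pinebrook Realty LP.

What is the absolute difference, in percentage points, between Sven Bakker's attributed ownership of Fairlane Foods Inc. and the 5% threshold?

23.7812

Chain via Pinebrook Realty LP → Brightpath Partners LP (R1): 74% × 56% × 55% = 22.792% of Fairlane Foods Inc.
Chain via Oakhollow Mining NL → Wildmere Textiles S.p.A. (R1): 46% × 93% × 14% = 5.9892% of Fairlane Foods Inc.
Aggregating (R2): 22.792% + 5.9892% = 28.7812%.
28.7812% exceeds the 5% threshold by 23.7812 percentage points.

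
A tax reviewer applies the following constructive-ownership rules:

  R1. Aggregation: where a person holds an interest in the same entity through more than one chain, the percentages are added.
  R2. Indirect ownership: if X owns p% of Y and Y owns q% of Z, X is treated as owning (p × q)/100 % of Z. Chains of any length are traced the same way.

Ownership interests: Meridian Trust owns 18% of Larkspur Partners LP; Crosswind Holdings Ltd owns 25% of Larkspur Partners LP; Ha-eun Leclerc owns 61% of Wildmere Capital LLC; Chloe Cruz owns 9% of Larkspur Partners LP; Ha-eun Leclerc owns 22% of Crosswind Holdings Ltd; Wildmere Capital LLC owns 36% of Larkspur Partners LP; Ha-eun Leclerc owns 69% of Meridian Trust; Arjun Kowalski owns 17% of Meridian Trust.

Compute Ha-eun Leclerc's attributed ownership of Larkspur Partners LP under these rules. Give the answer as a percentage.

39.88%

Chain via Crosswind Holdings Ltd (R2): 22% × 25% = 5.5% of Larkspur Partners LP.
Chain via Meridian Trust (R2): 69% × 18% = 12.42% of Larkspur Partners LP.
Chain via Wildmere Capital LLC (R2): 61% × 36% = 21.96% of Larkspur Partners LP.
Aggregating (R1): 5.5% + 12.42% + 21.96% = 39.88%.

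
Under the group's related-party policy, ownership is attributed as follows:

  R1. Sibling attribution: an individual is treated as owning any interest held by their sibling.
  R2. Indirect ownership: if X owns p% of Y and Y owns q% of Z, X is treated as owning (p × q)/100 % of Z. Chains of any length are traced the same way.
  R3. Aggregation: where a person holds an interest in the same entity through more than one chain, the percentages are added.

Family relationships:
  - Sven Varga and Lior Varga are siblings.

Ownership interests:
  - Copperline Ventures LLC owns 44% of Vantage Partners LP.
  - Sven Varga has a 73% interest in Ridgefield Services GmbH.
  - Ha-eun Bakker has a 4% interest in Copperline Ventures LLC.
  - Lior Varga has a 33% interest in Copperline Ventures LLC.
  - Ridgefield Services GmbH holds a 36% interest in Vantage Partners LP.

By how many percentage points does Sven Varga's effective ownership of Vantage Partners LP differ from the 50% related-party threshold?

By sibling attribution (R1), Sven Varga is treated as owning Lior Varga's 33% interest in Copperline Ventures LLC.
Chain via Ridgefield Services GmbH (R2): 73% × 36% = 26.28% of Vantage Partners LP.
Chain via Copperline Ventures LLC (R2): 33% × 44% = 14.52% of Vantage Partners LP.
Aggregating (R3): 26.28% + 14.52% = 40.8%.
40.8% falls short of the 50% threshold by 9.2 percentage points.

9.2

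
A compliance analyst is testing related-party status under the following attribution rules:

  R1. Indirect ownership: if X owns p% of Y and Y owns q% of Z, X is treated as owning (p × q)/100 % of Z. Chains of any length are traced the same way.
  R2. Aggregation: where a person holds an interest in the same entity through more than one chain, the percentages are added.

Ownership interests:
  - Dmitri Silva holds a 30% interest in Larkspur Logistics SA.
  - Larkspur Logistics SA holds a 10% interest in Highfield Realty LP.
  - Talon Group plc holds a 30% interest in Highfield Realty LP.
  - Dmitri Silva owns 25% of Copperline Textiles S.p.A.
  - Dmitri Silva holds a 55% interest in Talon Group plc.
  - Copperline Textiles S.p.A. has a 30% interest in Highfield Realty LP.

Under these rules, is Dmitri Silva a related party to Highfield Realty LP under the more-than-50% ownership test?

Chain via Copperline Textiles S.p.A. (R1): 25% × 30% = 7.5% of Highfield Realty LP.
Chain via Talon Group plc (R1): 55% × 30% = 16.5% of Highfield Realty LP.
Chain via Larkspur Logistics SA (R1): 30% × 10% = 3% of Highfield Realty LP.
Aggregating (R2): 7.5% + 16.5% + 3% = 27%.
27% does not exceed the 50% threshold, so Dmitri is not a related party to Highfield Realty LP.

No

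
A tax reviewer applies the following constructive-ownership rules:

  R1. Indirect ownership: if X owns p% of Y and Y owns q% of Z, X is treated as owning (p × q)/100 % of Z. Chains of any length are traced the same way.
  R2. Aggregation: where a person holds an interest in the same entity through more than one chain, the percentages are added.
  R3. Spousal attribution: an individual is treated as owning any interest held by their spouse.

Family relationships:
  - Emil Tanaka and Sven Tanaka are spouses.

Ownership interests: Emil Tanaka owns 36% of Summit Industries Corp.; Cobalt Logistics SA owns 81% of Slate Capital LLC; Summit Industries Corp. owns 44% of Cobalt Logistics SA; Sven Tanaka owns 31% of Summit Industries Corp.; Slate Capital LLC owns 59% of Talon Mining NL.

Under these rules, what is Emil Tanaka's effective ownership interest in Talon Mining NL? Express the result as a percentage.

By spousal attribution (R3), Emil Tanaka is treated as also owning Sven Tanaka's interest in Summit Industries Corp, giving 36% + 31% = 67%.
Chain via Summit Industries Corp. → Cobalt Logistics SA → Slate Capital LLC (R1): 67% × 44% × 81% × 59% = 14.088492% of Talon Mining NL.

14.088492%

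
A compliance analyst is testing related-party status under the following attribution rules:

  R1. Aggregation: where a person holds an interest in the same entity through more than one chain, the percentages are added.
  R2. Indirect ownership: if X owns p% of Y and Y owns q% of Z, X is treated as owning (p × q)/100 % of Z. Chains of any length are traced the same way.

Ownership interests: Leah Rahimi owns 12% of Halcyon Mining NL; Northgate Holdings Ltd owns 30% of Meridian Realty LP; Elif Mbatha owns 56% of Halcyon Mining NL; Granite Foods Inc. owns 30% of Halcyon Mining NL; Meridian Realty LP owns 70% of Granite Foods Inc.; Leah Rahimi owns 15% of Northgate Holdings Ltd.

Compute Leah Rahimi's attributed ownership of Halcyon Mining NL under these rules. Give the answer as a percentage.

Chain via Northgate Holdings Ltd → Meridian Realty LP → Granite Foods Inc. (R2): 15% × 30% × 70% × 30% = 0.945% of Halcyon Mining NL.
Direct interest in Halcyon Mining NL: 12%.
Aggregating (R1): 0.945% + 12% = 12.945%.

12.945%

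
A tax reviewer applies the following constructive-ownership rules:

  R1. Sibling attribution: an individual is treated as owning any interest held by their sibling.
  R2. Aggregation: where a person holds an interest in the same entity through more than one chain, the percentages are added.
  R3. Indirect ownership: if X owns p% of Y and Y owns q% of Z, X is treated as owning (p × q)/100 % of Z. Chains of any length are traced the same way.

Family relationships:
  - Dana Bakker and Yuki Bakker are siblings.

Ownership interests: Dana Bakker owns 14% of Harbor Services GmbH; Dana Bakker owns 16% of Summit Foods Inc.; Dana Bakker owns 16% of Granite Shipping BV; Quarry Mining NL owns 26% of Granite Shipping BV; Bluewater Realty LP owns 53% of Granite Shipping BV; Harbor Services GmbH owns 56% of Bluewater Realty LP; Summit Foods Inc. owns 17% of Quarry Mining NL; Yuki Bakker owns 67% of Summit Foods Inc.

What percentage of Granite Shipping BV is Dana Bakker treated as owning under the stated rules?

By sibling attribution (R1), Dana Bakker is treated as also owning Yuki Bakker's interest in Summit Foods Inc, giving 16% + 67% = 83%.
Chain via Summit Foods Inc. → Quarry Mining NL (R3): 83% × 17% × 26% = 3.6686% of Granite Shipping BV.
Chain via Harbor Services GmbH → Bluewater Realty LP (R3): 14% × 56% × 53% = 4.1552% of Granite Shipping BV.
Direct interest in Granite Shipping BV: 16%.
Aggregating (R2): 3.6686% + 4.1552% + 16% = 23.8238%.

23.8238%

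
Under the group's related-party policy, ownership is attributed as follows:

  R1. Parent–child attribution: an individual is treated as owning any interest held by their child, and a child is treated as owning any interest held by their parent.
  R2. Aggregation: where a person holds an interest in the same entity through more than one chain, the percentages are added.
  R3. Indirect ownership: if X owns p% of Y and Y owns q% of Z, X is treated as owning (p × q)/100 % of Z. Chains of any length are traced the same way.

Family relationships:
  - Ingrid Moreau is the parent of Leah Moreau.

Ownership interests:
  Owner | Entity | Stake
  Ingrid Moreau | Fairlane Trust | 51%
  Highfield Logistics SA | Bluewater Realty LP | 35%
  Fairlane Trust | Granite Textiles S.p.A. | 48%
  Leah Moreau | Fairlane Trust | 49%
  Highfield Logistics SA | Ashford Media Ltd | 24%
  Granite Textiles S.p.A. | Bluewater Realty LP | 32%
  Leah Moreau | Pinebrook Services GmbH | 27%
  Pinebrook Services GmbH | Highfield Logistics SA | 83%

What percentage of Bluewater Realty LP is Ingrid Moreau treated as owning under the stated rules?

By parent–child attribution (R1), Ingrid Moreau is treated as also owning Leah Moreau's interest in Fairlane Trust, giving 51% + 49% = 100%.
By parent–child attribution (R1), Ingrid Moreau is treated as owning Leah Moreau's 27% interest in Pinebrook Services GmbH.
Chain via Fairlane Trust → Granite Textiles S.p.A. (R3): 100% × 48% × 32% = 15.36% of Bluewater Realty LP.
Chain via Pinebrook Services GmbH → Highfield Logistics SA (R3): 27% × 83% × 35% = 7.8435% of Bluewater Realty LP.
Aggregating (R2): 15.36% + 7.8435% = 23.2035%.

23.2035%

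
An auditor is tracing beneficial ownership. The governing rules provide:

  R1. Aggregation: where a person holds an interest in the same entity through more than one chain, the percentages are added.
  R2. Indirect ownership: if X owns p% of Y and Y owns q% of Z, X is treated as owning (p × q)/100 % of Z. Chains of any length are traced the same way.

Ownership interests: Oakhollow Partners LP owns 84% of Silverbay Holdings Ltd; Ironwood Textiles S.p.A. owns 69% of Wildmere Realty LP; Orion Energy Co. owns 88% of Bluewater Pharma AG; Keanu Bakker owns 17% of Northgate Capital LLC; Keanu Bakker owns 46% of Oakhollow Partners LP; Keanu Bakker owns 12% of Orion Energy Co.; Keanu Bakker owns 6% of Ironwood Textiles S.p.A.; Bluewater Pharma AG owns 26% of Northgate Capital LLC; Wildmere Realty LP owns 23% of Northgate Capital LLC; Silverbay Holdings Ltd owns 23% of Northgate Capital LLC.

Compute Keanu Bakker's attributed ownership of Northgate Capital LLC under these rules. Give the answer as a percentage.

Chain via Oakhollow Partners LP → Silverbay Holdings Ltd (R2): 46% × 84% × 23% = 8.8872% of Northgate Capital LLC.
Chain via Ironwood Textiles S.p.A. → Wildmere Realty LP (R2): 6% × 69% × 23% = 0.9522% of Northgate Capital LLC.
Chain via Orion Energy Co. → Bluewater Pharma AG (R2): 12% × 88% × 26% = 2.7456% of Northgate Capital LLC.
Direct interest in Northgate Capital LLC: 17%.
Aggregating (R1): 8.8872% + 0.9522% + 2.7456% + 17% = 29.585%.

29.585%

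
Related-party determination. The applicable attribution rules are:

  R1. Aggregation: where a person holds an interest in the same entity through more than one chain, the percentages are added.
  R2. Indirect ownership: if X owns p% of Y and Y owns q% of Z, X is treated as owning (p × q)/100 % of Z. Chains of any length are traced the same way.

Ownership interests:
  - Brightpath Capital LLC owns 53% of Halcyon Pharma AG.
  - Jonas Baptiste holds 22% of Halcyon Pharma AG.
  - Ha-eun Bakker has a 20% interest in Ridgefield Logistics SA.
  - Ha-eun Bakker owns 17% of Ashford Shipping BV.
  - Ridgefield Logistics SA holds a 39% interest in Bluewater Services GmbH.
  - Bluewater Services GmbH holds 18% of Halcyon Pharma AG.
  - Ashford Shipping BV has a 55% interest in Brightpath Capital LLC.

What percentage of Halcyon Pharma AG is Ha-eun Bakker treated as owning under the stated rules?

6.3595%

Chain via Ridgefield Logistics SA → Bluewater Services GmbH (R2): 20% × 39% × 18% = 1.404% of Halcyon Pharma AG.
Chain via Ashford Shipping BV → Brightpath Capital LLC (R2): 17% × 55% × 53% = 4.9555% of Halcyon Pharma AG.
Aggregating (R1): 1.404% + 4.9555% = 6.3595%.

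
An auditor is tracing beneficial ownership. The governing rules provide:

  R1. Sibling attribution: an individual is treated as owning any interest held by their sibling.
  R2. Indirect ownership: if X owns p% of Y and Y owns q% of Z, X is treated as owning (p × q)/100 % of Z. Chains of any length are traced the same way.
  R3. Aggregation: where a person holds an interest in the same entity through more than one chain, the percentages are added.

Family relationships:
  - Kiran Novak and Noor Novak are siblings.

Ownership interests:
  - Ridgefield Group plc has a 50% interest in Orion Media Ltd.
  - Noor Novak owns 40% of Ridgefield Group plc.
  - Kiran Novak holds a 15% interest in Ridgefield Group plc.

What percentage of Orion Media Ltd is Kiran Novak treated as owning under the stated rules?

27.5%

By sibling attribution (R1), Kiran Novak is treated as also owning Noor Novak's interest in Ridgefield Group plc, giving 15% + 40% = 55%.
Chain via Ridgefield Group plc (R2): 55% × 50% = 27.5% of Orion Media Ltd.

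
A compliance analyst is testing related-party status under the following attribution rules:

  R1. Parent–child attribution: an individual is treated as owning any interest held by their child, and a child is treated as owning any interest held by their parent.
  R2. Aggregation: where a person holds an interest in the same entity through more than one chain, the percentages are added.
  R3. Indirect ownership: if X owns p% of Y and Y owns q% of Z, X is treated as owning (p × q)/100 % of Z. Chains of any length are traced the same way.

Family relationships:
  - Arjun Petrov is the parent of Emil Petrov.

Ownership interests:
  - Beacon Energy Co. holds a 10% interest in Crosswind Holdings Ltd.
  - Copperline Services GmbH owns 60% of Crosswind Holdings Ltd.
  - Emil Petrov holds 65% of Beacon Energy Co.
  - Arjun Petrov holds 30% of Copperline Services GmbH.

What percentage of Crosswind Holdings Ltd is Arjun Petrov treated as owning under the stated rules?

24.5%

By parent–child attribution (R1), Arjun Petrov is treated as owning Emil Petrov's 65% interest in Beacon Energy Co.
Chain via Copperline Services GmbH (R3): 30% × 60% = 18% of Crosswind Holdings Ltd.
Chain via Beacon Energy Co. (R3): 65% × 10% = 6.5% of Crosswind Holdings Ltd.
Aggregating (R2): 18% + 6.5% = 24.5%.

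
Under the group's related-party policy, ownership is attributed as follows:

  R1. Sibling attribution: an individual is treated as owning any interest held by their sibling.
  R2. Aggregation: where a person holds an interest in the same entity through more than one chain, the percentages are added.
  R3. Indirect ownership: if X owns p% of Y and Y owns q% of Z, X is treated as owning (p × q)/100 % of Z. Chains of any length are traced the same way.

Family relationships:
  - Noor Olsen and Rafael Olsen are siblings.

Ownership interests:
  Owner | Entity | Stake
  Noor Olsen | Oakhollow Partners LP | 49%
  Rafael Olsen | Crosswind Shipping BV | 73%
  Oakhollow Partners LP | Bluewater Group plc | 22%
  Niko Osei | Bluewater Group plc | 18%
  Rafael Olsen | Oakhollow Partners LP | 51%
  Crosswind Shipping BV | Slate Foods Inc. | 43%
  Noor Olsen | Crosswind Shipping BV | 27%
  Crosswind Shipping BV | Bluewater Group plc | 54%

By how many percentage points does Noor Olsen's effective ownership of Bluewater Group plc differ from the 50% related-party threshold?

26

By sibling attribution (R1), Noor Olsen is treated as also owning Rafael Olsen's interest in Crosswind Shipping BV, giving 27% + 73% = 100%.
By sibling attribution (R1), Noor Olsen is treated as also owning Rafael Olsen's interest in Oakhollow Partners LP, giving 49% + 51% = 100%.
Chain via Crosswind Shipping BV (R3): 100% × 54% = 54% of Bluewater Group plc.
Chain via Oakhollow Partners LP (R3): 100% × 22% = 22% of Bluewater Group plc.
Aggregating (R2): 54% + 22% = 76%.
76% exceeds the 50% threshold by 26 percentage points.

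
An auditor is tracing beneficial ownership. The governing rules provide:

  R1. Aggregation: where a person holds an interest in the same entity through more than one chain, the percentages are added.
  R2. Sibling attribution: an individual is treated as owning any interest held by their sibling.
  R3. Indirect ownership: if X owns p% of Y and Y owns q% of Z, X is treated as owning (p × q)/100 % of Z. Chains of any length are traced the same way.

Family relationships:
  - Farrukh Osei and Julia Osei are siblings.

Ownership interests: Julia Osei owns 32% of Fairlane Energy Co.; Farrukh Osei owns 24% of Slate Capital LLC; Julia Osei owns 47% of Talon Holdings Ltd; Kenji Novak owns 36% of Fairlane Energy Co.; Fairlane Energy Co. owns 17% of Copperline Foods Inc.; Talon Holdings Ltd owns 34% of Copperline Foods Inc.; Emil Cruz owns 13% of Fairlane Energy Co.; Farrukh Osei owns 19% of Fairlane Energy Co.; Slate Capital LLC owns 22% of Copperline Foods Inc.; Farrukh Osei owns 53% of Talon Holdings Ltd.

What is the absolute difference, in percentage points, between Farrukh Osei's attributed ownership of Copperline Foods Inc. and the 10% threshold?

37.95

By sibling attribution (R2), Farrukh Osei is treated as also owning Julia Osei's interest in Fairlane Energy Co, giving 19% + 32% = 51%.
By sibling attribution (R2), Farrukh Osei is treated as also owning Julia Osei's interest in Talon Holdings Ltd, giving 53% + 47% = 100%.
Chain via Fairlane Energy Co. (R3): 51% × 17% = 8.67% of Copperline Foods Inc.
Chain via Slate Capital LLC (R3): 24% × 22% = 5.28% of Copperline Foods Inc.
Chain via Talon Holdings Ltd (R3): 100% × 34% = 34% of Copperline Foods Inc.
Aggregating (R1): 8.67% + 5.28% + 34% = 47.95%.
47.95% exceeds the 10% threshold by 37.95 percentage points.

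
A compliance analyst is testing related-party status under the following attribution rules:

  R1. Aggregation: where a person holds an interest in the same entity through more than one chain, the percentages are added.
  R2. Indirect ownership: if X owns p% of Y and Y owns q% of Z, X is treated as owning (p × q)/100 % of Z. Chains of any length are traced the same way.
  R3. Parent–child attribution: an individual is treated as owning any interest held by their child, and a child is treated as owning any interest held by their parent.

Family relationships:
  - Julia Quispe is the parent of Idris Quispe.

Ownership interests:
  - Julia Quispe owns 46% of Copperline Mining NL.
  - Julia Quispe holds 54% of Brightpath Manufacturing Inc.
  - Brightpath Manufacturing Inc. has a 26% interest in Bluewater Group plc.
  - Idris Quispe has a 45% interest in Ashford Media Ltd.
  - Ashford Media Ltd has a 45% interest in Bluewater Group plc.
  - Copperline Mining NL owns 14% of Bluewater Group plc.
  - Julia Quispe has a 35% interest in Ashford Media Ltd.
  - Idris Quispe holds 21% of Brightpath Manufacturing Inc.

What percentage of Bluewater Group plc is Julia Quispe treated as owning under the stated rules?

By parent–child attribution (R3), Julia Quispe is treated as also owning Idris Quispe's interest in Brightpath Manufacturing Inc, giving 54% + 21% = 75%.
By parent–child attribution (R3), Julia Quispe is treated as also owning Idris Quispe's interest in Ashford Media Ltd, giving 35% + 45% = 80%.
Chain via Copperline Mining NL (R2): 46% × 14% = 6.44% of Bluewater Group plc.
Chain via Brightpath Manufacturing Inc. (R2): 75% × 26% = 19.5% of Bluewater Group plc.
Chain via Ashford Media Ltd (R2): 80% × 45% = 36% of Bluewater Group plc.
Aggregating (R1): 6.44% + 19.5% + 36% = 61.94%.

61.94%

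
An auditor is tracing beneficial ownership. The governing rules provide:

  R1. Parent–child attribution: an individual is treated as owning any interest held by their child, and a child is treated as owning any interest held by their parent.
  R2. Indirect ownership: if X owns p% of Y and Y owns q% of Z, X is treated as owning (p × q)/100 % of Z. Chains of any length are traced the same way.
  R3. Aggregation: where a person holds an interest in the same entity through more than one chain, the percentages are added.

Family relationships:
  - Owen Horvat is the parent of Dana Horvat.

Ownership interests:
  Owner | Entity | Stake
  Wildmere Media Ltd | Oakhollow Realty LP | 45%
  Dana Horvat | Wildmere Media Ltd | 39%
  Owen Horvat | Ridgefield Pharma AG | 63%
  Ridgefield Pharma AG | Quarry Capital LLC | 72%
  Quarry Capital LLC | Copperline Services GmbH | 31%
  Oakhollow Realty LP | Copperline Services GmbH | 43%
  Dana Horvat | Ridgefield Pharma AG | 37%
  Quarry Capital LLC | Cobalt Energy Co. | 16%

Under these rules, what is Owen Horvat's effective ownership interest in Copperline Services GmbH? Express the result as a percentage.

By parent–child attribution (R1), Owen Horvat is treated as also owning Dana Horvat's interest in Ridgefield Pharma AG, giving 63% + 37% = 100%.
By parent–child attribution (R1), Owen Horvat is treated as owning Dana Horvat's 39% interest in Wildmere Media Ltd.
Chain via Ridgefield Pharma AG → Quarry Capital LLC (R2): 100% × 72% × 31% = 22.32% of Copperline Services GmbH.
Chain via Wildmere Media Ltd → Oakhollow Realty LP (R2): 39% × 45% × 43% = 7.5465% of Copperline Services GmbH.
Aggregating (R3): 22.32% + 7.5465% = 29.8665%.

29.8665%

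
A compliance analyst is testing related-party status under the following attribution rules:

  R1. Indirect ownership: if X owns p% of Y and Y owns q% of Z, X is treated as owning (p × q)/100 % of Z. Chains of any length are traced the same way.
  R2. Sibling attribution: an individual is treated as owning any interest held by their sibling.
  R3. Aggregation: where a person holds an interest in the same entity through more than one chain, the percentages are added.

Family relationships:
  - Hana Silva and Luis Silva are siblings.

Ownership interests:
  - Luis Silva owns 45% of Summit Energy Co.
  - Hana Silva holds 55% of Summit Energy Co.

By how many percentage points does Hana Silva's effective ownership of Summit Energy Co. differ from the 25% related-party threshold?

By sibling attribution (R2), Hana Silva is treated as also owning Luis Silva's interest in Summit Energy Co, giving 55% + 45% = 100%.
Direct interest in Summit Energy Co: 100%.
100% exceeds the 25% threshold by 75 percentage points.

75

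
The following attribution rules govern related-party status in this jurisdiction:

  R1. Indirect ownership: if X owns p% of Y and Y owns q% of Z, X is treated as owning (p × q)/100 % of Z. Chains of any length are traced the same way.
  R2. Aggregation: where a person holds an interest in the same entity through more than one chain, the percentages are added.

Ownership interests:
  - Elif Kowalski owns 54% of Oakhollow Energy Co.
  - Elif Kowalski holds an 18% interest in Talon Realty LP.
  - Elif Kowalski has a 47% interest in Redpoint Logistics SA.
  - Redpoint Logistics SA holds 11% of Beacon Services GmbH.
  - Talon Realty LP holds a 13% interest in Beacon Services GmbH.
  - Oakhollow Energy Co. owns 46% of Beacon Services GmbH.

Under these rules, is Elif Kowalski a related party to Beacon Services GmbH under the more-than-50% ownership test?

Chain via Oakhollow Energy Co. (R1): 54% × 46% = 24.84% of Beacon Services GmbH.
Chain via Talon Realty LP (R1): 18% × 13% = 2.34% of Beacon Services GmbH.
Chain via Redpoint Logistics SA (R1): 47% × 11% = 5.17% of Beacon Services GmbH.
Aggregating (R2): 24.84% + 2.34% + 5.17% = 32.35%.
32.35% does not exceed the 50% threshold, so Elif is not a related party to Beacon Services GmbH.

No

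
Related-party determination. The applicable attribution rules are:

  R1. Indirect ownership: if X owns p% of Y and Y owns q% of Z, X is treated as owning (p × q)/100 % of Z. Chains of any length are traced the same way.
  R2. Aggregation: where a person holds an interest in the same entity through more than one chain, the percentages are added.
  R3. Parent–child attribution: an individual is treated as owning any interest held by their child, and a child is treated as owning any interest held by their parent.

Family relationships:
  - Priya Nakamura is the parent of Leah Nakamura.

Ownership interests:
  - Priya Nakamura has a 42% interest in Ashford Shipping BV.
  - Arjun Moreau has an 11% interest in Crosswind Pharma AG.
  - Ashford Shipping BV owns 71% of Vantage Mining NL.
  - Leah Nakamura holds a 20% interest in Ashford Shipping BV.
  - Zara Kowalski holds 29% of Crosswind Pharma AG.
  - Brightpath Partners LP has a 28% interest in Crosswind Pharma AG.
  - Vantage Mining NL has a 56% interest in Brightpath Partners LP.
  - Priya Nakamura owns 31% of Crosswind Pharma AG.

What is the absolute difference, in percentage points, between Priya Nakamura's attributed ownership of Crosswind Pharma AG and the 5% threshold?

32.902336

By parent–child attribution (R3), Priya Nakamura is treated as also owning Leah Nakamura's interest in Ashford Shipping BV, giving 42% + 20% = 62%.
Chain via Ashford Shipping BV → Vantage Mining NL → Brightpath Partners LP (R1): 62% × 71% × 56% × 28% = 6.902336% of Crosswind Pharma AG.
Direct interest in Crosswind Pharma AG: 31%.
Aggregating (R2): 6.902336% + 31% = 37.902336%.
37.902336% exceeds the 5% threshold by 32.902336 percentage points.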